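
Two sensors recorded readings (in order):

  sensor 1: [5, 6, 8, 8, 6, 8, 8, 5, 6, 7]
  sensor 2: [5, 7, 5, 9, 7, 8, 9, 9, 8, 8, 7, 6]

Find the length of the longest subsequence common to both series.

Let dp[i][j] be the LCS length of the first i values of sensor 1 and the first j values of sensor 2. dp[i][j] = dp[i-1][j-1]+1 when the i-th and j-th values match, else max(dp[i-1][j], dp[i][j-1]).
    ·  5  7  5  9  7  8  9  9  8  8  7  6
 ·  0  0  0  0  0  0  0  0  0  0  0  0  0
 5  0  1  1  1  1  1  1  1  1  1  1  1  1
 6  0  1  1  1  1  1  1  1  1  1  1  1  2
 8  0  1  1  1  1  1  2  2  2  2  2  2  2
 8  0  1  1  1  1  1  2  2  2  3  3  3  3
 6  0  1  1  1  1  1  2  2  2  3  3  3  4
 8  0  1  1  1  1  1  2  2  2  3  4  4  4
 8  0  1  1  1  1  1  2  2  2  3  4  4  4
 5  0  1  1  2  2  2  2  2  2  3  4  4  4
 6  0  1  1  2  2  2  2  2  2  3  4  4  5
 7  0  1  2  2  2  3  3  3  3  3  4  5  5
dp[10][12] = 5. One LCS (by backtracking along matches): 5, 8, 8, 8, 6.

5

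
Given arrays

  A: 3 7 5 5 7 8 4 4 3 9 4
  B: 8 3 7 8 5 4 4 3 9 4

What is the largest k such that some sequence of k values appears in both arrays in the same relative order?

8

One common subsequence of length 8: 3 at A[1]=B[2] → 7 at A[2]=B[3] → 5 at A[4]=B[5] → 4 at A[7]=B[6] → 4 at A[8]=B[7] → 3 at A[9]=B[8] → 9 at A[10]=B[9] → 4 at A[11]=B[10]. Since dp[11][10] = 8, nothing longer is possible.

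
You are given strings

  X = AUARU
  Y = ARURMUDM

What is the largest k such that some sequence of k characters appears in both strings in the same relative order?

4

Match A [1,1]; then U [2,3]; then R [4,4]; then U [5,6] — 4 characters in the same relative order in both. Since dp[5][8] = 4, nothing longer is possible.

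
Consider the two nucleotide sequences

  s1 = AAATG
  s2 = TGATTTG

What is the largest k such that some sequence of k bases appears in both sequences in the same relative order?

3

Pick A [1,3]; then T [4,6]; then G [5,7]; all 3 bases appear in both, in order. The LCS DP gives dp[5][7] = 3, so this is optimal.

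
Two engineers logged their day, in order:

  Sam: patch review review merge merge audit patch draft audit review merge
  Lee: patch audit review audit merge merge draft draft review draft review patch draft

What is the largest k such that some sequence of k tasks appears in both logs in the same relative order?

Taking patch (Sam #1, Lee #1), review (Sam #2, Lee #3), merge (Sam #4, Lee #5), merge (Sam #5, Lee #6), patch (Sam #7, Lee #12), draft (Sam #8, Lee #13) gives a common subsequence of length 6. Since dp[11][13] = 6, nothing longer is possible.

6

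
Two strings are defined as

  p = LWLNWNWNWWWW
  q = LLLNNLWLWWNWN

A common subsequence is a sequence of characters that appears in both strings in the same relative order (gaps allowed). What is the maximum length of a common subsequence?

Match L [1,2] → L [3,3] → N [4,4] → N [6,5] → W [7,7] → W [9,9] → W [10,10] → W [11,12] — 8 characters in the same relative order in both. The LCS DP gives dp[12][13] = 8, so this is optimal.

8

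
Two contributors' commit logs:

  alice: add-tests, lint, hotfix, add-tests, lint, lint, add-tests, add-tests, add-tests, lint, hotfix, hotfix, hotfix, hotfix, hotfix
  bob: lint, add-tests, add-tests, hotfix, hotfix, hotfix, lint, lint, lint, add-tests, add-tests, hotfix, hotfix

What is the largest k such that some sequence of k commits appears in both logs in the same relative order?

One common subsequence of length 8: add-tests (alice #1, bob #3) → lint (alice #2, bob #7) → lint (alice #5, bob #8) → lint (alice #6, bob #9) → add-tests (alice #8, bob #10) → add-tests (alice #9, bob #11) → hotfix (alice #14, bob #12) → hotfix (alice #15, bob #13), and the DP table's final entry dp[15][13] is also 8, so no common subsequence is longer.

8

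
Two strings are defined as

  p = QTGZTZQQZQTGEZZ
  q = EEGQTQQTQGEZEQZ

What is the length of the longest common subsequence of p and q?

9

One common subsequence of length 9: Q (p #1, q #4); then T (p #5, q #5); then Q (p #7, q #6); then Q (p #8, q #7); then Q (p #10, q #9); then G (p #12, q #10); then E (p #13, q #11); then Z (p #14, q #12); then Z (p #15, q #15), and the DP table's final entry dp[15][15] is also 9, so no common subsequence is longer.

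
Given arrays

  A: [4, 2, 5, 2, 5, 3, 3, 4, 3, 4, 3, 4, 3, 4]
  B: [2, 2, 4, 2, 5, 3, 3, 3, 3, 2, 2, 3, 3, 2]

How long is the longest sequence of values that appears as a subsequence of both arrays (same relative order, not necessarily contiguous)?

Pick 4 [1,3], 2 [2,4], 5 [3,5], 3 [6,7], 3 [7,8], 3 [9,9], 3 [11,12], 3 [13,13]; all 8 values appear in both, in order. dp[14][14] = 8 confirms this is the maximum.

8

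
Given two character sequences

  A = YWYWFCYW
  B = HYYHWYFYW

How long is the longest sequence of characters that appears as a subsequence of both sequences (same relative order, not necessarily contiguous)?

One common subsequence of length 6: Y (A #1, B #3), W (A #2, B #5), Y (A #3, B #6), F (A #5, B #7), Y (A #7, B #8), W (A #8, B #9). Since dp[8][9] = 6, nothing longer is possible.

6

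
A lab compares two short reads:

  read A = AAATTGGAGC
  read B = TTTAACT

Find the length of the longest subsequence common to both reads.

Let dp[i][j] be the LCS length of the first i bases of read A and the first j bases of read B. dp[i][j] = dp[i-1][j-1]+1 when the i-th and j-th bases match, else max(dp[i-1][j], dp[i][j-1]).
    ·  T  T  T  A  A  C  T
 ·  0  0  0  0  0  0  0  0
 A  0  0  0  0  1  1  1  1
 A  0  0  0  0  1  2  2  2
 A  0  0  0  0  1  2  2  2
 T  0  1  1  1  1  2  2  3
 T  0  1  2  2  2  2  2  3
 G  0  1  2  2  2  2  2  3
 G  0  1  2  2  2  2  2  3
 A  0  1  2  2  3  3  3  3
 G  0  1  2  2  3  3  3  3
 C  0  1  2  2  3  3  4  4
dp[10][7] = 4. One LCS (by backtracking along matches): TTAC.

4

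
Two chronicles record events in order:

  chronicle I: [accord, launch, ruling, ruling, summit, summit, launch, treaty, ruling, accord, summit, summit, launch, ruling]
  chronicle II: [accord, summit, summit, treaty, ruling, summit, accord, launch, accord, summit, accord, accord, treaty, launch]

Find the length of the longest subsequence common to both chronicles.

Pick accord (chronicle I #1, chronicle II #1) → summit (chronicle I #5, chronicle II #2) → summit (chronicle I #6, chronicle II #3) → treaty (chronicle I #8, chronicle II #4) → ruling (chronicle I #9, chronicle II #5) → accord (chronicle I #10, chronicle II #9) → summit (chronicle I #11, chronicle II #10) → launch (chronicle I #13, chronicle II #14); all 8 events appear in both, in order, and the DP table's final entry dp[14][14] is also 8, so no common subsequence is longer.

8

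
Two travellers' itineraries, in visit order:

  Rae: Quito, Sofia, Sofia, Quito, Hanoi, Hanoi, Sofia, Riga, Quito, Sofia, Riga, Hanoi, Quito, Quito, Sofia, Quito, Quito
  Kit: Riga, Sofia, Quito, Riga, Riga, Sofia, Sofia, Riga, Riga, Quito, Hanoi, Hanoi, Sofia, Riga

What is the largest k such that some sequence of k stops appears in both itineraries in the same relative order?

8

Match Quito at Rae[1]=Kit[3], then Sofia at Rae[2]=Kit[6], then Sofia at Rae[3]=Kit[7], then Quito at Rae[4]=Kit[10], then Hanoi at Rae[5]=Kit[11], then Hanoi at Rae[6]=Kit[12], then Sofia at Rae[10]=Kit[13], then Riga at Rae[11]=Kit[14] — 8 stops in the same relative order in both. dp[17][14] = 8 confirms this is the maximum.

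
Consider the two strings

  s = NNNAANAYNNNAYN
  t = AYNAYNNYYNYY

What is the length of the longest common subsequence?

Match A [4,1], N [6,3], A [7,4], Y [8,5], N [9,6], N [10,7], N [11,10], Y [13,12] — 8 characters in the same relative order in both. The LCS DP gives dp[14][12] = 8, so this is optimal.

8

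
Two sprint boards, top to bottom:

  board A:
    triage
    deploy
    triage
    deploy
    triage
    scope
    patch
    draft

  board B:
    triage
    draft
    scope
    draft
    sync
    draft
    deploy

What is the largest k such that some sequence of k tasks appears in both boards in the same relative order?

One common subsequence of length 3: triage at board A[1]=board B[1], scope at board A[6]=board B[3], draft at board A[8]=board B[6]. The LCS DP gives dp[8][7] = 3, so this is optimal.

3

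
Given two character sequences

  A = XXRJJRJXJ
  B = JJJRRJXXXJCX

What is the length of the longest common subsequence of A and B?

6

Pick J (A #4, B #2), then J (A #5, B #3), then R (A #6, B #5), then J (A #7, B #6), then X (A #8, B #9), then J (A #9, B #10); all 6 characters appear in both, in order. dp[9][12] = 6 confirms this is the maximum.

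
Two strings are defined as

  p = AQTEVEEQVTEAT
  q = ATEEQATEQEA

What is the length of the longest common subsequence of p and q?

One common subsequence of length 8: A (p #1, q #1); then T (p #3, q #2); then E (p #4, q #3); then E (p #6, q #4); then E (p #7, q #8); then Q (p #8, q #9); then E (p #11, q #10); then A (p #12, q #11). Since dp[13][11] = 8, nothing longer is possible.

8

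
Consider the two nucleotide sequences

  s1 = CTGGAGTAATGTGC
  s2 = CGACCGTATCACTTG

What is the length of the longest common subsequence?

10

Match C (s1 #1, s2 #1) → G (s1 #4, s2 #2) → A (s1 #5, s2 #3) → G (s1 #6, s2 #6) → T (s1 #7, s2 #7) → A (s1 #8, s2 #8) → A (s1 #9, s2 #11) → T (s1 #10, s2 #13) → T (s1 #12, s2 #14) → G (s1 #13, s2 #15) — 10 bases in the same relative order in both. The LCS DP gives dp[14][15] = 10, so this is optimal.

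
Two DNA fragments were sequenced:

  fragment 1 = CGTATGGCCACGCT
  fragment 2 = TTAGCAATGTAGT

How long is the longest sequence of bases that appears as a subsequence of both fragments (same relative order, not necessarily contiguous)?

Taking C (fragment 1 #1, fragment 2 #5), A (fragment 1 #4, fragment 2 #7), T (fragment 1 #5, fragment 2 #8), G (fragment 1 #6, fragment 2 #9), A (fragment 1 #10, fragment 2 #11), G (fragment 1 #12, fragment 2 #12), T (fragment 1 #14, fragment 2 #13) gives a common subsequence of length 7, and the DP table's final entry dp[14][13] is also 7, so no common subsequence is longer.

7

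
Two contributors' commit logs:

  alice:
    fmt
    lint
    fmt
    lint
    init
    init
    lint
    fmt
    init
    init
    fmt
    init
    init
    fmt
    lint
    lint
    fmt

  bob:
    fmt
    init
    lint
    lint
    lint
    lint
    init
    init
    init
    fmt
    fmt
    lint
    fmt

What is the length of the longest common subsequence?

10

One common subsequence of length 10: fmt at alice[1]=bob[1]; then lint at alice[2]=bob[5]; then lint at alice[4]=bob[6]; then init at alice[6]=bob[7]; then init at alice[9]=bob[8]; then init at alice[10]=bob[9]; then fmt at alice[11]=bob[10]; then fmt at alice[14]=bob[11]; then lint at alice[16]=bob[12]; then fmt at alice[17]=bob[13], and the DP table's final entry dp[17][13] is also 10, so no common subsequence is longer.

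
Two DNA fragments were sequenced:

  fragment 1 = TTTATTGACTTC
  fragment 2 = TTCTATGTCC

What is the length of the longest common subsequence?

Let dp[i][j] be the LCS length of the first i bases of fragment 1 and the first j bases of fragment 2. dp[i][j] = dp[i-1][j-1]+1 when the i-th and j-th bases match, else max(dp[i-1][j], dp[i][j-1]).
    ·  T  T  C  T  A  T  G  T  C  C
 ·  0  0  0  0  0  0  0  0  0  0  0
 T  0  1  1  1  1  1  1  1  1  1  1
 T  0  1  2  2  2  2  2  2  2  2  2
 T  0  1  2  2  3  3  3  3  3  3  3
 A  0  1  2  2  3  4  4  4  4  4  4
 T  0  1  2  2  3  4  5  5  5  5  5
 T  0  1  2  2  3  4  5  5  6  6  6
 G  0  1  2  2  3  4  5  6  6  6  6
 A  0  1  2  2  3  4  5  6  6  6  6
 C  0  1  2  3  3  4  5  6  6  7  7
 T  0  1  2  3  4  4  5  6  7  7  7
 T  0  1  2  3  4  4  5  6  7  7  7
 C  0  1  2  3  4  4  5  6  7  8  8
dp[12][10] = 8. One LCS (by backtracking along matches): TTTATTCC.

8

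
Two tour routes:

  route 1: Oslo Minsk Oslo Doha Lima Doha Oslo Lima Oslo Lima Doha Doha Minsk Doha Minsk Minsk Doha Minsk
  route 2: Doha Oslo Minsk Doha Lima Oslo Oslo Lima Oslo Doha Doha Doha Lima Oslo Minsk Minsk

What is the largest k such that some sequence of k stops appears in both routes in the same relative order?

Pick Oslo (route 1 #1, route 2 #2), Minsk (route 1 #2, route 2 #3), Doha (route 1 #4, route 2 #4), Lima (route 1 #5, route 2 #5), Oslo (route 1 #7, route 2 #7), Lima (route 1 #8, route 2 #8), Oslo (route 1 #9, route 2 #9), Doha (route 1 #11, route 2 #10), Doha (route 1 #12, route 2 #11), Doha (route 1 #14, route 2 #12), Minsk (route 1 #16, route 2 #15), Minsk (route 1 #18, route 2 #16); all 12 stops appear in both, in order. dp[18][16] = 12 confirms this is the maximum.

12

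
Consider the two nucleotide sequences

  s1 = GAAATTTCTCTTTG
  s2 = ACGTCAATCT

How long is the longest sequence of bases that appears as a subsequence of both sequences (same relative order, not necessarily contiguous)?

Match G [1,3]; then A [3,6]; then A [4,7]; then T [9,8]; then C [10,9]; then T [13,10] — 6 bases in the same relative order in both. Since dp[14][10] = 6, nothing longer is possible.

6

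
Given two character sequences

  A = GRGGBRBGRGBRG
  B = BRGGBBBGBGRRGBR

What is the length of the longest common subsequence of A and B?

Pick R (A #2, B #2); then G (A #3, B #3); then G (A #4, B #4); then B (A #5, B #7); then B (A #7, B #9); then G (A #8, B #10); then R (A #9, B #12); then G (A #10, B #13); then B (A #11, B #14); then R (A #12, B #15); all 10 characters appear in both, in order, and the DP table's final entry dp[13][15] is also 10, so no common subsequence is longer.

10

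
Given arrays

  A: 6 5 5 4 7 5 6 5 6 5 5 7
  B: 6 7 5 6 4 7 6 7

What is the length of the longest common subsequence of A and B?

6

Taking 6 [1,1]; then 5 [2,3]; then 4 [4,5]; then 7 [5,6]; then 6 [9,7]; then 7 [12,8] gives a common subsequence of length 6, and the DP table's final entry dp[12][8] is also 6, so no common subsequence is longer.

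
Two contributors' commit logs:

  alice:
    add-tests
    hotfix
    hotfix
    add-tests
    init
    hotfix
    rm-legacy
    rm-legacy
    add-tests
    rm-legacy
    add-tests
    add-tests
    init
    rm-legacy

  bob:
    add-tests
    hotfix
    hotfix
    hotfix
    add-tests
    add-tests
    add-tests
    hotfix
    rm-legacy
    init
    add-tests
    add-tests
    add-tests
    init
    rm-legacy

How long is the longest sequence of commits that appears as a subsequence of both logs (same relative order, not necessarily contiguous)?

Match add-tests (alice #1, bob #1); then hotfix (alice #2, bob #3); then hotfix (alice #3, bob #4); then add-tests (alice #4, bob #7); then hotfix (alice #6, bob #8); then rm-legacy (alice #7, bob #9); then add-tests (alice #9, bob #11); then add-tests (alice #11, bob #12); then add-tests (alice #12, bob #13); then init (alice #13, bob #14); then rm-legacy (alice #14, bob #15) — 11 commits in the same relative order in both. Since dp[14][15] = 11, nothing longer is possible.

11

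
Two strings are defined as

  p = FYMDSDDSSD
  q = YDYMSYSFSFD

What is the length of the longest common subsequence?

6

One common subsequence of length 6: Y at p[2]=q[3], then M at p[3]=q[4], then S at p[5]=q[5], then S at p[8]=q[7], then S at p[9]=q[9], then D at p[10]=q[11]. dp[10][11] = 6 confirms this is the maximum.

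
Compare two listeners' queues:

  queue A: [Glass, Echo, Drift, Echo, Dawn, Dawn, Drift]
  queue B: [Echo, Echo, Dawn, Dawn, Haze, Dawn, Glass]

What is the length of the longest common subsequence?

One common subsequence of length 4: Echo (queue A #2, queue B #1) → Echo (queue A #4, queue B #2) → Dawn (queue A #5, queue B #4) → Dawn (queue A #6, queue B #6). Since dp[7][7] = 4, nothing longer is possible.

4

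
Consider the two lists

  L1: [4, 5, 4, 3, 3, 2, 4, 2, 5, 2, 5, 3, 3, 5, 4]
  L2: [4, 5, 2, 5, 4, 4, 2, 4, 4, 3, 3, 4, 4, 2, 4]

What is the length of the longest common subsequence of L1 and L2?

8

Taking 4 (L1 #1, L2 #1), then 5 (L1 #2, L2 #4), then 4 (L1 #3, L2 #9), then 3 (L1 #4, L2 #10), then 3 (L1 #5, L2 #11), then 4 (L1 #7, L2 #13), then 2 (L1 #10, L2 #14), then 4 (L1 #15, L2 #15) gives a common subsequence of length 8. dp[15][15] = 8 confirms this is the maximum.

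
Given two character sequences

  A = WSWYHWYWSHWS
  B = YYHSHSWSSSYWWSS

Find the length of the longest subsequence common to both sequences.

7

Match W (A #1, B #7); then S (A #2, B #10); then Y (A #4, B #11); then W (A #6, B #12); then W (A #8, B #13); then S (A #9, B #14); then S (A #12, B #15) — 7 characters in the same relative order in both. dp[12][15] = 7 confirms this is the maximum.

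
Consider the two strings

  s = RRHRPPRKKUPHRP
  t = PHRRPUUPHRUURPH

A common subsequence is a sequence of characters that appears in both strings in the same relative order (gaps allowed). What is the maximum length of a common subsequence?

8

Match R (s #2, t #3), R (s #4, t #4), P (s #5, t #5), P (s #6, t #8), R (s #7, t #10), U (s #10, t #12), P (s #11, t #14), H (s #12, t #15) — 8 characters in the same relative order in both. dp[14][15] = 8 confirms this is the maximum.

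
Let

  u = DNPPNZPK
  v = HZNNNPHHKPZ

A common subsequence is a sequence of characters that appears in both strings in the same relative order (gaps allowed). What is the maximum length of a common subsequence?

4

Let dp[i][j] be the LCS length of the first i characters of u and the first j characters of v. dp[i][j] = dp[i-1][j-1]+1 when the i-th and j-th characters match, else max(dp[i-1][j], dp[i][j-1]).
    ·  H  Z  N  N  N  P  H  H  K  P  Z
 ·  0  0  0  0  0  0  0  0  0  0  0  0
 D  0  0  0  0  0  0  0  0  0  0  0  0
 N  0  0  0  1  1  1  1  1  1  1  1  1
 P  0  0  0  1  1  1  2  2  2  2  2  2
 P  0  0  0  1  1  1  2  2  2  2  3  3
 N  0  0  0  1  2  2  2  2  2  2  3  3
 Z  0  0  1  1  2  2  2  2  2  2  3  4
 P  0  0  1  1  2  2  3  3  3  3  3  4
 K  0  0  1  1  2  2  3  3  3  4  4  4
dp[8][11] = 4. One LCS (by backtracking along matches): NPPZ.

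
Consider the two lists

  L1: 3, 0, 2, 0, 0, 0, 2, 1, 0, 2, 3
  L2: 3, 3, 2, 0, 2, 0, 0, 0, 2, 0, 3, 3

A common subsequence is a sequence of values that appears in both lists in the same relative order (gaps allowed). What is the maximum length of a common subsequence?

9

Match 3 (L1 #1, L2 #2), then 0 (L1 #2, L2 #4), then 2 (L1 #3, L2 #5), then 0 (L1 #4, L2 #6), then 0 (L1 #5, L2 #7), then 0 (L1 #6, L2 #8), then 2 (L1 #7, L2 #9), then 0 (L1 #9, L2 #10), then 3 (L1 #11, L2 #12) — 9 values in the same relative order in both. dp[11][12] = 9 confirms this is the maximum.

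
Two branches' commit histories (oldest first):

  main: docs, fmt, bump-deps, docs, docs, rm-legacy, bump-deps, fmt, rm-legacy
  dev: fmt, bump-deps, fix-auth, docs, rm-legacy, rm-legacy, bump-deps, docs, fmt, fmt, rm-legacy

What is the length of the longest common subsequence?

Pick fmt at main[2]=dev[1], then bump-deps at main[3]=dev[2], then docs at main[4]=dev[4], then rm-legacy at main[6]=dev[6], then bump-deps at main[7]=dev[7], then fmt at main[8]=dev[10], then rm-legacy at main[9]=dev[11]; all 7 commits appear in both, in order. Since dp[9][11] = 7, nothing longer is possible.

7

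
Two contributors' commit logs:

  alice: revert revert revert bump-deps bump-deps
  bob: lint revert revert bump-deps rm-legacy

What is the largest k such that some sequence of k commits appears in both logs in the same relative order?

3

Pick revert at alice[2]=bob[2], then revert at alice[3]=bob[3], then bump-deps at alice[4]=bob[4]; all 3 commits appear in both, in order. dp[5][5] = 3 confirms this is the maximum.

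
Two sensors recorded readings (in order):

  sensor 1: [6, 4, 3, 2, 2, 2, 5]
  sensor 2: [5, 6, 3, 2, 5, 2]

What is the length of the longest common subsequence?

4

Let dp[i][j] be the LCS length of the first i values of sensor 1 and the first j values of sensor 2. dp[i][j] = dp[i-1][j-1]+1 when the i-th and j-th values match, else max(dp[i-1][j], dp[i][j-1]).
    ·  5  6  3  2  5  2
 ·  0  0  0  0  0  0  0
 6  0  0  1  1  1  1  1
 4  0  0  1  1  1  1  1
 3  0  0  1  2  2  2  2
 2  0  0  1  2  3  3  3
 2  0  0  1  2  3  3  4
 2  0  0  1  2  3  3  4
 5  0  1  1  2  3  4  4
dp[7][6] = 4. One LCS (by backtracking along matches): 6, 3, 2, 2.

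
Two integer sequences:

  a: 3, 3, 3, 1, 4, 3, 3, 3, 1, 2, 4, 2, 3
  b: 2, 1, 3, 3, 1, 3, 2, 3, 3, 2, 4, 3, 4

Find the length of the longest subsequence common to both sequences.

9

Match 3 [2,3], 3 [3,4], 1 [4,5], 3 [6,6], 3 [7,8], 3 [8,9], 2 [10,10], 4 [11,11], 3 [13,12] — 9 values in the same relative order in both. The LCS DP gives dp[13][13] = 9, so this is optimal.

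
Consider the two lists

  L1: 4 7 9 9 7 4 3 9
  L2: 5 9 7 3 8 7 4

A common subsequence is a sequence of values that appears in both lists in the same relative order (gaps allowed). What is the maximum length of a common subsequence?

3

Let dp[i][j] be the LCS length of the first i values of L1 and the first j values of L2. dp[i][j] = dp[i-1][j-1]+1 when the i-th and j-th values match, else max(dp[i-1][j], dp[i][j-1]).
    ·  5  9  7  3  8  7  4
 ·  0  0  0  0  0  0  0  0
 4  0  0  0  0  0  0  0  1
 7  0  0  0  1  1  1  1  1
 9  0  0  1  1  1  1  1  1
 9  0  0  1  1  1  1  1  1
 7  0  0  1  2  2  2  2  2
 4  0  0  1  2  2  2  2  3
 3  0  0  1  2  3  3  3  3
 9  0  0  1  2  3  3  3  3
dp[8][7] = 3. One LCS (by backtracking along matches): 7, 7, 4.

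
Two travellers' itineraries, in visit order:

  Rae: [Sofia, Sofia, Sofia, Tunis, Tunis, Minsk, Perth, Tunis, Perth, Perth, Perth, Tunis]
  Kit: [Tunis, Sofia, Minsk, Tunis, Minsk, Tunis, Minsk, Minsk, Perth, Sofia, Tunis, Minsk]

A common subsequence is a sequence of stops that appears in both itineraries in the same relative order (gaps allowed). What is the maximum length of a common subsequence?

6

Pick Sofia (Rae #1, Kit #2) → Tunis (Rae #4, Kit #4) → Tunis (Rae #5, Kit #6) → Minsk (Rae #6, Kit #8) → Perth (Rae #7, Kit #9) → Tunis (Rae #8, Kit #11); all 6 stops appear in both, in order. Since dp[12][12] = 6, nothing longer is possible.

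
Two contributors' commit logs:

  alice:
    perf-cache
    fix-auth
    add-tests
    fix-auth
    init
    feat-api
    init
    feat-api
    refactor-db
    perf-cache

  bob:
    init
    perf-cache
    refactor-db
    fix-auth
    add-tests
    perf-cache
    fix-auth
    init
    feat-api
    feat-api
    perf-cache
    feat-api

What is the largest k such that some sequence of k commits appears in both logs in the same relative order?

8

Pick perf-cache [1,2], fix-auth [2,4], add-tests [3,5], fix-auth [4,7], init [5,8], feat-api [6,9], feat-api [8,10], perf-cache [10,11]; all 8 commits appear in both, in order. The LCS DP gives dp[10][12] = 8, so this is optimal.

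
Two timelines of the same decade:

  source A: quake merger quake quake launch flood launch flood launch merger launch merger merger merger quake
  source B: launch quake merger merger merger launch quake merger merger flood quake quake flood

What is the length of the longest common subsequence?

7

One common subsequence of length 7: quake (source A #1, source B #2), merger (source A #2, source B #4), merger (source A #10, source B #5), launch (source A #11, source B #6), merger (source A #12, source B #8), merger (source A #13, source B #9), quake (source A #15, source B #12), and the DP table's final entry dp[15][13] is also 7, so no common subsequence is longer.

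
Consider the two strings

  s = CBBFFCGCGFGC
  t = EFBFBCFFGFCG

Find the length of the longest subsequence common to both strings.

7

One common subsequence of length 7: B [2,3], then B [3,5], then F [4,7], then F [5,8], then G [7,9], then C [8,11], then G [11,12]. Since dp[12][12] = 7, nothing longer is possible.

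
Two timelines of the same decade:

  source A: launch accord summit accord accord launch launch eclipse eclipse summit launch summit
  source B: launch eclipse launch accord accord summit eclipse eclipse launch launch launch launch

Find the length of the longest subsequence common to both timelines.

6

Taking launch [1,3] → accord [2,5] → summit [3,6] → launch [6,10] → launch [7,11] → launch [11,12] gives a common subsequence of length 6, and the DP table's final entry dp[12][12] is also 6, so no common subsequence is longer.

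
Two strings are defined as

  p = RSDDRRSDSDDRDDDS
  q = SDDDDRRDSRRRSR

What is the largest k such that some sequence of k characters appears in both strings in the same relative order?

Taking S (p #2, q #1), then D (p #3, q #4), then D (p #4, q #5), then R (p #5, q #6), then R (p #6, q #7), then D (p #8, q #8), then S (p #9, q #9), then R (p #12, q #12), then S (p #16, q #13) gives a common subsequence of length 9. The LCS DP gives dp[16][14] = 9, so this is optimal.

9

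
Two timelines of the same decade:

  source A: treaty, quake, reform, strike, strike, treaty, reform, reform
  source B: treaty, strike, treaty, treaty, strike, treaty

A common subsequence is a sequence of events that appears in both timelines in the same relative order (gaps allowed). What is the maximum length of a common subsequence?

Taking treaty [1,1], strike [4,2], strike [5,5], treaty [6,6] gives a common subsequence of length 4. The LCS DP gives dp[8][6] = 4, so this is optimal.

4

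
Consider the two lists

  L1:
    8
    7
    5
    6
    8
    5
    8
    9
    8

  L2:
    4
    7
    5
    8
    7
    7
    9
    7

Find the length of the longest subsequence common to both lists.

Let dp[i][j] be the LCS length of the first i values of L1 and the first j values of L2. dp[i][j] = dp[i-1][j-1]+1 when the i-th and j-th values match, else max(dp[i-1][j], dp[i][j-1]).
    ·  4  7  5  8  7  7  9  7
 ·  0  0  0  0  0  0  0  0  0
 8  0  0  0  0  1  1  1  1  1
 7  0  0  1  1  1  2  2  2  2
 5  0  0  1  2  2  2  2  2  2
 6  0  0  1  2  2  2  2  2  2
 8  0  0  1  2  3  3  3  3  3
 5  0  0  1  2  3  3  3  3  3
 8  0  0  1  2  3  3  3  3  3
 9  0  0  1  2  3  3  3  4  4
 8  0  0  1  2  3  3  3  4  4
dp[9][8] = 4. One LCS (by backtracking along matches): 7, 5, 8, 9.

4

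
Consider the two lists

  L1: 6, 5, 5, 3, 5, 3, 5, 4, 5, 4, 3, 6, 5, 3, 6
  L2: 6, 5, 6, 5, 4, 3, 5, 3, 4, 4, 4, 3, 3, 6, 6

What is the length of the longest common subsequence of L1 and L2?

Taking 6 at L1[1]=L2[1] → 5 at L1[2]=L2[2] → 5 at L1[3]=L2[4] → 3 at L1[4]=L2[6] → 5 at L1[5]=L2[7] → 3 at L1[6]=L2[8] → 4 at L1[8]=L2[10] → 4 at L1[10]=L2[11] → 3 at L1[11]=L2[13] → 6 at L1[12]=L2[14] → 6 at L1[15]=L2[15] gives a common subsequence of length 11. Since dp[15][15] = 11, nothing longer is possible.

11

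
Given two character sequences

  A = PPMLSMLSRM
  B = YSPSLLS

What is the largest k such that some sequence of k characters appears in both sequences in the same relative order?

4

Taking P at A[1]=B[3] → L at A[4]=B[5] → L at A[7]=B[6] → S at A[8]=B[7] gives a common subsequence of length 4. dp[10][7] = 4 confirms this is the maximum.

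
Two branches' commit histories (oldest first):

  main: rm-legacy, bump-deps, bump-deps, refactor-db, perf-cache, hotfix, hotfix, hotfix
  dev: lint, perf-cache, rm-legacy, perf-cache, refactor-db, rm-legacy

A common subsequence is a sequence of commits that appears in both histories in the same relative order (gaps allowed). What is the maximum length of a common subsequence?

Pick rm-legacy [1,3], then refactor-db [4,5]; all 2 commits appear in both, in order. Since dp[8][6] = 2, nothing longer is possible.

2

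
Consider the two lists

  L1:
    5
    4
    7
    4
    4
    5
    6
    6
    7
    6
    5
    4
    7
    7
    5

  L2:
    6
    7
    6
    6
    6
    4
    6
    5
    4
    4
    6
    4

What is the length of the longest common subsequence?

One common subsequence of length 6: 7 at L1[3]=L2[2], 6 at L1[7]=L2[4], 6 at L1[8]=L2[5], 6 at L1[10]=L2[7], 5 at L1[11]=L2[8], 4 at L1[12]=L2[12]. dp[15][12] = 6 confirms this is the maximum.

6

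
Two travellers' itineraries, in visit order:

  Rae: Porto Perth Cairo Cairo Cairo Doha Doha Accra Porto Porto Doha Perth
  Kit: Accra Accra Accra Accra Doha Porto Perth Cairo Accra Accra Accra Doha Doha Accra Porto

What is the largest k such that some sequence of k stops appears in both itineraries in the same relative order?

Match Porto at Rae[1]=Kit[6]; then Perth at Rae[2]=Kit[7]; then Cairo at Rae[3]=Kit[8]; then Doha at Rae[6]=Kit[12]; then Doha at Rae[7]=Kit[13]; then Accra at Rae[8]=Kit[14]; then Porto at Rae[10]=Kit[15] — 7 stops in the same relative order in both. Since dp[12][15] = 7, nothing longer is possible.

7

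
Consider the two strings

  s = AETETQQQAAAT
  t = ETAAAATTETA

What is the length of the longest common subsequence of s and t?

6

One common subsequence of length 6: E (s #2, t #1); then T (s #3, t #2); then A (s #9, t #4); then A (s #10, t #5); then A (s #11, t #6); then T (s #12, t #10), and the DP table's final entry dp[12][11] is also 6, so no common subsequence is longer.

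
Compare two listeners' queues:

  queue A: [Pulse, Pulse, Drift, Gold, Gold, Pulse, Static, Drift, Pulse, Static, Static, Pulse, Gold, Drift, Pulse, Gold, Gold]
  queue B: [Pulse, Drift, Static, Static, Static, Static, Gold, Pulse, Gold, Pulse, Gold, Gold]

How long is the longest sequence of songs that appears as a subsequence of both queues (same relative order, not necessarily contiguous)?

Match Pulse (queue A #2, queue B #1); then Drift (queue A #3, queue B #2); then Static (queue A #7, queue B #4); then Static (queue A #10, queue B #5); then Static (queue A #11, queue B #6); then Pulse (queue A #12, queue B #8); then Gold (queue A #13, queue B #9); then Pulse (queue A #15, queue B #10); then Gold (queue A #16, queue B #11); then Gold (queue A #17, queue B #12) — 10 songs in the same relative order in both. The LCS DP gives dp[17][12] = 10, so this is optimal.

10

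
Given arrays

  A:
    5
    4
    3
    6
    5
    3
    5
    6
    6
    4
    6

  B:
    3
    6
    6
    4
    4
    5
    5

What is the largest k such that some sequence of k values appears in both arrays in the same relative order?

Let dp[i][j] be the LCS length of the first i values of A and the first j values of B. dp[i][j] = dp[i-1][j-1]+1 when the i-th and j-th values match, else max(dp[i-1][j], dp[i][j-1]).
    ·  3  6  6  4  4  5  5
 ·  0  0  0  0  0  0  0  0
 5  0  0  0  0  0  0  1  1
 4  0  0  0  0  1  1  1  1
 3  0  1  1  1  1  1  1  1
 6  0  1  2  2  2  2  2  2
 5  0  1  2  2  2  2  3  3
 3  0  1  2  2  2  2  3  3
 5  0  1  2  2  2  2  3  4
 6  0  1  2  3  3  3  3  4
 6  0  1  2  3  3  3  3  4
 4  0  1  2  3  4  4  4  4
 6  0  1  2  3  4  4  4  4
dp[11][7] = 4. One LCS (by backtracking along matches): 3, 6, 5, 5.

4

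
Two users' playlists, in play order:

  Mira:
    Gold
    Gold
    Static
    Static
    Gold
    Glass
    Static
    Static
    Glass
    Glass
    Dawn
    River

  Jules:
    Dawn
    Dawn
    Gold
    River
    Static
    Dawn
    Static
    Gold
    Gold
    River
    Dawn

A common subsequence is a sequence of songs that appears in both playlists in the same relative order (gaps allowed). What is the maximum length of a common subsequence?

5

Pick Gold (Mira #1, Jules #3); then Static (Mira #3, Jules #5); then Static (Mira #4, Jules #7); then Gold (Mira #5, Jules #9); then Dawn (Mira #11, Jules #11); all 5 songs appear in both, in order. The LCS DP gives dp[12][11] = 5, so this is optimal.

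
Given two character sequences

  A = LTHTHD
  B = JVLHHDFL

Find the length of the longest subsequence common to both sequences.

4

One common subsequence of length 4: L [1,3], then H [3,4], then H [5,5], then D [6,6], and the DP table's final entry dp[6][8] is also 4, so no common subsequence is longer.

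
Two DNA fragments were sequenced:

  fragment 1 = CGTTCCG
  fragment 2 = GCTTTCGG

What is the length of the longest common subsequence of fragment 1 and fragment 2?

Taking C at fragment 1[1]=fragment 2[2]; then T at fragment 1[3]=fragment 2[4]; then T at fragment 1[4]=fragment 2[5]; then C at fragment 1[5]=fragment 2[6]; then G at fragment 1[7]=fragment 2[8] gives a common subsequence of length 5. dp[7][8] = 5 confirms this is the maximum.

5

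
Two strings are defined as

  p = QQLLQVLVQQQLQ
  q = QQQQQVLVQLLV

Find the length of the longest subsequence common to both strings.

One common subsequence of length 8: Q (p #1, q #3), Q (p #2, q #4), Q (p #5, q #5), V (p #6, q #6), L (p #7, q #7), V (p #8, q #8), Q (p #9, q #9), L (p #12, q #11). The LCS DP gives dp[13][12] = 8, so this is optimal.

8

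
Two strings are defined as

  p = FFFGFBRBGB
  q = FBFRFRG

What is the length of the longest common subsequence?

One common subsequence of length 5: F (p #1, q #1), then F (p #2, q #3), then F (p #5, q #5), then R (p #7, q #6), then G (p #9, q #7). The LCS DP gives dp[10][7] = 5, so this is optimal.

5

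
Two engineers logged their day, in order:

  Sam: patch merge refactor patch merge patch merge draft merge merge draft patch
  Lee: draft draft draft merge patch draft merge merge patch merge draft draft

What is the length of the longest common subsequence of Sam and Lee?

Match patch (Sam #1, Lee #5), merge (Sam #2, Lee #7), merge (Sam #5, Lee #8), patch (Sam #6, Lee #9), merge (Sam #7, Lee #10), draft (Sam #8, Lee #11), draft (Sam #11, Lee #12) — 7 tasks in the same relative order in both, and the DP table's final entry dp[12][12] is also 7, so no common subsequence is longer.

7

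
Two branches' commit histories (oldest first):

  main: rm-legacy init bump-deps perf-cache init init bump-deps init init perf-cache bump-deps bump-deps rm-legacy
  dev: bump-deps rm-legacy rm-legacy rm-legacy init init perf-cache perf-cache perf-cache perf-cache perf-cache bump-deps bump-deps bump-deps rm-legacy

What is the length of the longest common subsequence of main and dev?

Pick rm-legacy [1,4], then init [2,6], then perf-cache [4,11], then bump-deps [7,12], then bump-deps [11,13], then bump-deps [12,14], then rm-legacy [13,15]; all 7 commits appear in both, in order, and the DP table's final entry dp[13][15] is also 7, so no common subsequence is longer.

7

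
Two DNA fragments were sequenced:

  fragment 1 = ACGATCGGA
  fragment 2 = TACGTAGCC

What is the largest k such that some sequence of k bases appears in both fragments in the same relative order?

Pick A (fragment 1 #1, fragment 2 #2); then C (fragment 1 #2, fragment 2 #3); then G (fragment 1 #3, fragment 2 #4); then A (fragment 1 #4, fragment 2 #6); then C (fragment 1 #6, fragment 2 #9); all 5 bases appear in both, in order. The LCS DP gives dp[9][9] = 5, so this is optimal.

5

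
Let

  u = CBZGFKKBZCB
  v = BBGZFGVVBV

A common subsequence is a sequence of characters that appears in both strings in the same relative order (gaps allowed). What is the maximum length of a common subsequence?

4

Taking B at u[2]=v[2]; then Z at u[3]=v[4]; then G at u[4]=v[6]; then B at u[8]=v[9] gives a common subsequence of length 4. dp[11][10] = 4 confirms this is the maximum.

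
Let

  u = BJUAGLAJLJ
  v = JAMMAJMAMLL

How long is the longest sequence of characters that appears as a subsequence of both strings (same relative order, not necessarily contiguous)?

5

Match J at u[2]=v[1]; then A at u[4]=v[2]; then A at u[7]=v[5]; then J at u[8]=v[6]; then L at u[9]=v[11] — 5 characters in the same relative order in both. The LCS DP gives dp[10][11] = 5, so this is optimal.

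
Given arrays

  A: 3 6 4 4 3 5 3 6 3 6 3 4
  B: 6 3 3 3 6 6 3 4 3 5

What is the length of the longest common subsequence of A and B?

One common subsequence of length 7: 3 [1,2], then 3 [5,3], then 3 [7,4], then 6 [8,5], then 6 [10,6], then 3 [11,7], then 4 [12,8]. The LCS DP gives dp[12][10] = 7, so this is optimal.

7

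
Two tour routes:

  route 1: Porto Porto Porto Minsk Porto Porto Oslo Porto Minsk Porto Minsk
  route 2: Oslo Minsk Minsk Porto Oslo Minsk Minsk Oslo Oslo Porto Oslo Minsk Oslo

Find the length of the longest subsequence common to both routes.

Match Minsk [4,3], Porto [6,4], Oslo [7,5], Minsk [9,7], Porto [10,10], Minsk [11,12] — 6 stops in the same relative order in both. dp[11][13] = 6 confirms this is the maximum.

6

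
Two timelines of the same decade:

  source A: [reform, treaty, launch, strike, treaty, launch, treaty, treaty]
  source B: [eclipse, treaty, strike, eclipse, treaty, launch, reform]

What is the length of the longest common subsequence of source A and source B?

4

One common subsequence of length 4: treaty [2,2]; then strike [4,3]; then treaty [5,5]; then launch [6,6], and the DP table's final entry dp[8][7] is also 4, so no common subsequence is longer.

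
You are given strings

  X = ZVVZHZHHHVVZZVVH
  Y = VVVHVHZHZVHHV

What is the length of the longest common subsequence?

One common subsequence of length 8: V at X[2]=Y[3] → V at X[3]=Y[5] → Z at X[4]=Y[7] → H at X[5]=Y[8] → Z at X[6]=Y[9] → H at X[8]=Y[11] → H at X[9]=Y[12] → V at X[15]=Y[13]. Since dp[16][13] = 8, nothing longer is possible.

8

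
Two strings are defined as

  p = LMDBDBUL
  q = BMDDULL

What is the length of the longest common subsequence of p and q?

Pick M [2,2] → D [3,3] → D [5,4] → U [7,5] → L [8,7]; all 5 characters appear in both, in order. dp[8][7] = 5 confirms this is the maximum.

5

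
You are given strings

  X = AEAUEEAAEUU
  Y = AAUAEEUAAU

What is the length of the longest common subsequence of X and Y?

Taking A at X[1]=Y[1] → A at X[3]=Y[2] → U at X[4]=Y[3] → E at X[5]=Y[5] → E at X[6]=Y[6] → A at X[7]=Y[8] → A at X[8]=Y[9] → U at X[11]=Y[10] gives a common subsequence of length 8. The LCS DP gives dp[11][10] = 8, so this is optimal.

8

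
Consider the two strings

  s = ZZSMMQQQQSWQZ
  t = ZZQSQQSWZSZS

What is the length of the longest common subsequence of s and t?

Match Z at s[1]=t[1] → Z at s[2]=t[2] → S at s[3]=t[4] → Q at s[8]=t[5] → Q at s[9]=t[6] → S at s[10]=t[7] → W at s[11]=t[8] → Z at s[13]=t[11] — 8 characters in the same relative order in both. Since dp[13][12] = 8, nothing longer is possible.

8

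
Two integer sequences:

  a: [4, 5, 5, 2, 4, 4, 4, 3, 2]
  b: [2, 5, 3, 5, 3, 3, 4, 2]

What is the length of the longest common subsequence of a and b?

Taking 5 (a #2, b #2), then 5 (a #3, b #4), then 4 (a #7, b #7), then 2 (a #9, b #8) gives a common subsequence of length 4, and the DP table's final entry dp[9][8] is also 4, so no common subsequence is longer.

4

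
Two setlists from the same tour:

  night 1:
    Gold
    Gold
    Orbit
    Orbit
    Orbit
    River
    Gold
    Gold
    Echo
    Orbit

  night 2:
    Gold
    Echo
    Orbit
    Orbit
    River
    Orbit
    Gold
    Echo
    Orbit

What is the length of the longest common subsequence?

Pick Gold [1,1] → Orbit [3,3] → Orbit [4,4] → Orbit [5,6] → Gold [8,7] → Echo [9,8] → Orbit [10,9]; all 7 songs appear in both, in order. dp[10][9] = 7 confirms this is the maximum.

7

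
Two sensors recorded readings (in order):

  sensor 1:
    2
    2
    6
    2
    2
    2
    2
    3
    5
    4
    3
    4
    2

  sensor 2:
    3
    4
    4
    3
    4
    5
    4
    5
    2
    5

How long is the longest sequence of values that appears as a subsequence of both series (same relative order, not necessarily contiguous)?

Taking 3 [8,1], 4 [10,3], 3 [11,4], 4 [12,7], 2 [13,9] gives a common subsequence of length 5, and the DP table's final entry dp[13][10] is also 5, so no common subsequence is longer.

5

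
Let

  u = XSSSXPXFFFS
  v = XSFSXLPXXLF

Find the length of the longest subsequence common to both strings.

Let dp[i][j] be the LCS length of the first i characters of u and the first j characters of v. dp[i][j] = dp[i-1][j-1]+1 when the i-th and j-th characters match, else max(dp[i-1][j], dp[i][j-1]).
    ·  X  S  F  S  X  L  P  X  X  L  F
 ·  0  0  0  0  0  0  0  0  0  0  0  0
 X  0  1  1  1  1  1  1  1  1  1  1  1
 S  0  1  2  2  2  2  2  2  2  2  2  2
 S  0  1  2  2  3  3  3  3  3  3  3  3
 S  0  1  2  2  3  3  3  3  3  3  3  3
 X  0  1  2  2  3  4  4  4  4  4  4  4
 P  0  1  2  2  3  4  4  5  5  5  5  5
 X  0  1  2  2  3  4  4  5  6  6  6  6
 F  0  1  2  3  3  4  4  5  6  6  6  7
 F  0  1  2  3  3  4  4  5  6  6  6  7
 F  0  1  2  3  3  4  4  5  6  6  6  7
 S  0  1  2  3  4  4  4  5  6  6  6  7
dp[11][11] = 7. One LCS (by backtracking along matches): XSSXPXF.

7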